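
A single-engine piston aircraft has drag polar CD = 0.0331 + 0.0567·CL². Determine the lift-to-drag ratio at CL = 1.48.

L/D = 9.41

CD = 0.0331 + 0.0567 × 1.48² = 0.1573
L/D = CL/CD = 1.48 / 0.1573 = 9.41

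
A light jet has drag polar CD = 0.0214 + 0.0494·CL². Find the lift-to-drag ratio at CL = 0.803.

CD = 0.0214 + 0.0494 × 0.803² = 0.05325
L/D = CL/CD = 0.803 / 0.05325 = 15.1

L/D = 15.1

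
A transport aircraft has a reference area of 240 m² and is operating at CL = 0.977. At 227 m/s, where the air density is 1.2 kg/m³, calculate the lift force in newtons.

L = 7.25×10^6 N

L = ½ρv²S·CL = ½ × 1.2 × 227² × 240 × 0.977 = 7.25×10^6 N ≈ 7250 kN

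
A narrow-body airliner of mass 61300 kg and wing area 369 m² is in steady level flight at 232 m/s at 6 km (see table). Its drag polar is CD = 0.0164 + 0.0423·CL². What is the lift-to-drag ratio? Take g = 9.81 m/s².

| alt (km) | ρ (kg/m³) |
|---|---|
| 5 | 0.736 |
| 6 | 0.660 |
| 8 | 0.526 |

L/D = 5.48

At 6 km, from the table: ρ = 0.660 kg/m³.
In steady level flight, lift balances weight: W = mg = 61300 × 9.81 = 6.0135×10^5 N.
Dynamic pressure q = 0.5 × 0.66 × 232² = 17760 Pa.
CL = 2W/(ρv²S) = 2×6.0135×10^5/(0.66×232²×369) = 0.09175.
CD = 0.0164 + 0.0423 × 0.09175² = 0.01676.
L/D = CL/CD = 0.09175 / 0.01676 = 5.48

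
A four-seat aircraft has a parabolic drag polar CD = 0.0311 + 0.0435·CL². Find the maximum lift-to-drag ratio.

(L/D)max = 13.6

For CD = CD0 + K·CL², (L/D)max occurs at CL* = √(CD0/K) and equals 1/(2√(K·CD0)).
(L/D)max = 1/(2√(0.0435 × 0.0311)) = 1/(2 × 0.03678) = 13.6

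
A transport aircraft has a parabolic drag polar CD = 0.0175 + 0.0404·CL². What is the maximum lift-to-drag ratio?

For CD = CD0 + K·CL², (L/D)max occurs at CL* = √(CD0/K) and equals 1/(2√(K·CD0)).
(L/D)max = 1/(2√(0.0404 × 0.0175)) = 1/(2 × 0.02659) = 18.8

(L/D)max = 18.8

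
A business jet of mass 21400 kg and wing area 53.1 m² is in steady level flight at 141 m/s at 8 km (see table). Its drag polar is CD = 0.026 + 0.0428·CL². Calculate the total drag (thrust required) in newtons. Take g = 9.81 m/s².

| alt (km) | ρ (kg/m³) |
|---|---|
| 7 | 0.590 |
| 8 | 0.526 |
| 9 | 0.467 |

At 8 km, from the table: ρ = 0.526 kg/m³.
Level flight ⇒ L = W = m·g = 21400 × 9.81 = 2.0993×10^5 N.
Dynamic pressure q = 0.5 × 0.526 × 141² = 5229 Pa.
CL = W/(q·S) = 2.0993×10^5 / (5229 × 53.1) = 0.7561.
CD = 0.026 + 0.0428 × 0.7561² = 0.05047.
D = q·S·CD = 5229 × 53.1 × 0.05047 = 14010 N

D = 14000 N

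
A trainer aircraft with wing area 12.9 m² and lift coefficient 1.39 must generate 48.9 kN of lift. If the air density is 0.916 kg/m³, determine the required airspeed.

L = ½ρv²S·CL ⇒ v = √(2L/(ρ·S·CL))
v = √(2 × 48900 / (0.916 × 12.9 × 1.39)) = √5954 = 77.2 m/s

v = 77.2 m/s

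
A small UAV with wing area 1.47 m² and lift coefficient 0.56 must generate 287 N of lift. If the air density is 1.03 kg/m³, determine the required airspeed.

L = ½ρv²S·CL ⇒ v = √(2L/(ρ·S·CL))
v = √(2 × 287 / (1.03 × 1.47 × 0.56)) = √677 = 26 m/s

v = 26 m/s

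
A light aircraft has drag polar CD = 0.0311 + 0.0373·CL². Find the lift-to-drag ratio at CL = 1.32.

CD = 0.0311 + 0.0373 × 1.32² = 0.09609
L/D = CL/CD = 1.32 / 0.09609 = 13.7

L/D = 13.7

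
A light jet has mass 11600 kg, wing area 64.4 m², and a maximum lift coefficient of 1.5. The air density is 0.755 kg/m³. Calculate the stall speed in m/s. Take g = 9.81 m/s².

V_stall = 55.9 m/s

At stall, lift equals weight: L = W = m·g = 11600 × 9.81 = 1.138×10^5 N.
From L = ½ρV²S·CL,max = W: V_stall = √(2W/(ρSCL,max)) = √(2·1.138×10^5/(0.755·64.4·1.5))
V_stall = √3121 = 55.9 m/s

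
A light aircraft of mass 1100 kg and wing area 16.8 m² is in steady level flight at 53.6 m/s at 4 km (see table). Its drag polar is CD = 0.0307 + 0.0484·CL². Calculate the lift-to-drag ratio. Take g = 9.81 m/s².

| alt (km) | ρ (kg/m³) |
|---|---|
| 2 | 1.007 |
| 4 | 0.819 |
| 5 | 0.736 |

At 4 km, from the table: ρ = 0.819 kg/m³.
In steady level flight, lift balances weight: W = mg = 1100 × 9.81 = 10791 N.
q = ½ρv² = ½ × 0.819 × 53.6² = 1176 Pa.
CL = 2W/(ρv²S) = 2×10791/(0.819×53.6²×16.8) = 0.546.
CD = 0.0307 + 0.0484 × 0.546² = 0.04513.
L/D = CL/CD = 0.546 / 0.04513 = 12.1

L/D = 12.1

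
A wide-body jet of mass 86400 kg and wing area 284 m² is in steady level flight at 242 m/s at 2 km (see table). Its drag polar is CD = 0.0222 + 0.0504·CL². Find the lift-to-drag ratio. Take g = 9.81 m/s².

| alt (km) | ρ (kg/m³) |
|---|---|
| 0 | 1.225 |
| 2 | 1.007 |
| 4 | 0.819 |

At 2 km, from the table: ρ = 1.007 kg/m³.
In steady level flight, lift balances weight: W = mg = 86400 × 9.81 = 8.4758×10^5 N.
Dynamic pressure q = 0.5 × 1.007 × 242² = 29490 Pa.
CL = 2W/(ρv²S) = 2×8.4758×10^5/(1.007×242²×284) = 0.1012.
CD = 0.0222 + 0.0504 × 0.1012² = 0.02272.
L/D = CL/CD = 0.1012 / 0.02272 = 4.46

L/D = 4.46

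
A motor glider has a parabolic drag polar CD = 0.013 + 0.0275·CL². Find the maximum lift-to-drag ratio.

(L/D)max = 26.4

For CD = CD0 + K·CL², (L/D)max occurs at CL* = √(CD0/K) and equals 1/(2√(K·CD0)).
(L/D)max = 1/(2√(0.0275 × 0.013)) = 1/(2 × 0.01891) = 26.4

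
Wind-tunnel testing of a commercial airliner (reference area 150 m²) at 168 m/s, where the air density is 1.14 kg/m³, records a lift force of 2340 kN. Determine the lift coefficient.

CL = 0.97

From L = ½ρv²S·CL, rearranging gives CL = 2L/(ρv²S).
CL = 2 × 2.34×10^6 / (1.14 × 168² × 150) = 0.97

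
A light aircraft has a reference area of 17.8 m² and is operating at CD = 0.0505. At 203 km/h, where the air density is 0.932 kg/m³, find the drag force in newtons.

Convert speed: v = 203 km/h ÷ 3.6 = 56.39 m/s.
Dynamic pressure q = ½ρv² = ½ × 0.932 × 56.39² = 1482 Pa.
D = q·S·CD = 1482 × 17.8 × 0.0505 = 1330 N

D = 1330 N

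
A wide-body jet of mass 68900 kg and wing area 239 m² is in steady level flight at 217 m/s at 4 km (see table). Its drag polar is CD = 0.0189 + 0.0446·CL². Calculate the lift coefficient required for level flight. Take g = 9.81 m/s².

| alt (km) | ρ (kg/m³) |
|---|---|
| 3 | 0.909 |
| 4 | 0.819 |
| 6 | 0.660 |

At 4 km, from the table: ρ = 0.819 kg/m³.
In steady level flight, lift balances weight: W = mg = 68900 × 9.81 = 6.7591×10^5 N.
Dynamic pressure q = 0.5 × 0.819 × 217² = 19280 Pa.
CL = 2W/(ρv²S) = 2×6.7591×10^5/(0.819×217²×239) = 0.1467.

CL = 0.147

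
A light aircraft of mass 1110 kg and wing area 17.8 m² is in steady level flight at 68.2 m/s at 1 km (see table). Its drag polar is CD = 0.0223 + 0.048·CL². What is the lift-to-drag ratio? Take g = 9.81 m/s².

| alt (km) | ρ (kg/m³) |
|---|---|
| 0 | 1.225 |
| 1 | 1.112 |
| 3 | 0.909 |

L/D = 9.47

At 1 km, from the table: ρ = 1.112 kg/m³.
Level flight ⇒ L = W = m·g = 1110 × 9.81 = 10889 N.
Dynamic pressure q = 0.5 × 1.112 × 68.2² = 2586 Pa.
Required CL = L/(qS) = 10889/(2586·17.8) = 0.2366.
CD = 0.0223 + 0.048 × 0.2366² = 0.02499.
L/D = CL/CD = 0.2366 / 0.02499 = 9.47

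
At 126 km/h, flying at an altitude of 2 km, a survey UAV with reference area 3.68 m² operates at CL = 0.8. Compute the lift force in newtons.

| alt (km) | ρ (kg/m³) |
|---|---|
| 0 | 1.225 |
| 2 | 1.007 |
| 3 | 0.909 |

L = 1820 N

At 2 km, from the table: ρ = 1.007 kg/m³.
Convert speed: v = 126 km/h ÷ 3.6 = 35 m/s.
Dynamic pressure q = ½ρv² = ½ × 1.007 × 35² = 616.8 Pa.
L = q·S·CL = 616.8 × 3.68 × 0.8 = 1820 N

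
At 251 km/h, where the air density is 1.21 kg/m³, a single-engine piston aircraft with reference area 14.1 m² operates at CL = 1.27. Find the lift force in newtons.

L = 52700 N

Convert speed: v = 251 km/h ÷ 3.6 = 69.72 m/s.
L = ½ρv²S·CL = ½ × 1.21 × 69.72² × 14.1 × 1.27 = 52700 N ≈ 52.7 kN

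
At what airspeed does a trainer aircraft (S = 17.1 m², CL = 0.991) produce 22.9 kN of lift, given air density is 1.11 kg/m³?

v = 49.3 m/s

L = ½ρv²S·CL ⇒ v = √(2L/(ρ·S·CL))
v = √(2 × 22900 / (1.11 × 17.1 × 0.991)) = √2435 = 49.3 m/s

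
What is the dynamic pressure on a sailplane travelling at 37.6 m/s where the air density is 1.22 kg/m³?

q = ½ρv² = ½ × 1.22 × 37.6² = 862 Pa

q = 862 Pa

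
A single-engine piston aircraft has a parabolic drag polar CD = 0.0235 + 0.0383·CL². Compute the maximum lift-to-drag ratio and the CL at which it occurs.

For CD = CD0 + K·CL², (L/D)max occurs at CL* = √(CD0/K) and equals 1/(2√(K·CD0)).
(L/D)max = 1/(2√(0.0383 × 0.0235)) = 1/(2 × 0.03) = 16.7
CL* = √(0.0235/0.0383) = 0.783

(L/D)max = 16.7, at CL = 0.783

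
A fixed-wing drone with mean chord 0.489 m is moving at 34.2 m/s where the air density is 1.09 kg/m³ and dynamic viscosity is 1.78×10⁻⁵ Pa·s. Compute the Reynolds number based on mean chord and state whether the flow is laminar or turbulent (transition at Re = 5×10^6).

Re = 1.02×10^6 (laminar)

Re = ρ·v·c/μ = 1.09 × 34.2 × 0.489 / (1.78×10⁻⁵) = 1.02×10^6
Since 1.02×10^6 < 5×10^6, the flow is laminar.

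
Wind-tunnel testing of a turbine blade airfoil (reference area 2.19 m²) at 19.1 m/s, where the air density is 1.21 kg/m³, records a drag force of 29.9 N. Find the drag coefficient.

CD = 0.0619

From D = ½ρv²S·CD, rearranging gives CD = 2D/(ρv²S).
CD = 2 × 29.9 / (1.21 × 19.1² × 2.19) = 0.0619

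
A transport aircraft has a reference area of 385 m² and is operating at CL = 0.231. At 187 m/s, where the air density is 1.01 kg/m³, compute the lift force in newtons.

L = ½ρv²S·CL = ½ × 1.01 × 187² × 385 × 0.231 = 1.57×10^6 N ≈ 1570 kN

L = 1.57×10^6 N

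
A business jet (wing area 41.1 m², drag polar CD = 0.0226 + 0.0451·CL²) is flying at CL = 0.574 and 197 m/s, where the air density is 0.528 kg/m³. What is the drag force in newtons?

CD = 0.0226 + 0.0451 × 0.574² = 0.03746
D = ½ρv²S·CD = ½ × 0.528 × 197² × 41.1 × 0.03746 = 15800 N

D = 15800 N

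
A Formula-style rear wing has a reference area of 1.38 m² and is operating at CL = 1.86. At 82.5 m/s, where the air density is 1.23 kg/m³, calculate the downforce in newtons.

L = 10700 N

Dynamic pressure q = ½ρv² = ½ × 1.23 × 82.5² = 4186 Pa.
L = q·S·CL = 4186 × 1.38 × 1.86 = 10700 N ≈ 10.7 kN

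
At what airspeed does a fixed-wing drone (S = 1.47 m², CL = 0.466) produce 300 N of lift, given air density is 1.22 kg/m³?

L = ½ρv²S·CL ⇒ v = √(2L/(ρ·S·CL))
v = √(2 × 300 / (1.22 × 1.47 × 0.466)) = √717.9 = 26.8 m/s

v = 26.8 m/s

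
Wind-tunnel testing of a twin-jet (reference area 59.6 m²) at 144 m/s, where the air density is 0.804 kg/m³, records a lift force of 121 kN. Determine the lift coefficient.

CL = 0.244

From L = ½ρv²S·CL, rearranging gives CL = 2L/(ρv²S).
CL = 2 × 1.21×10^5 / (0.804 × 144² × 59.6) = 0.244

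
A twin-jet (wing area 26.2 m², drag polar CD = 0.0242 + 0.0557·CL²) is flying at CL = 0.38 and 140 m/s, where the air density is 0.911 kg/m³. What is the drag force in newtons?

CD = 0.0242 + 0.0557 × 0.38² = 0.03224
D = ½ρv²S·CD = ½ × 0.911 × 140² × 26.2 × 0.03224 = 7540 N

D = 7540 N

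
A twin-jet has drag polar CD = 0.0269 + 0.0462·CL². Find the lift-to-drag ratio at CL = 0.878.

CD = 0.0269 + 0.0462 × 0.878² = 0.06251
L/D = CL/CD = 0.878 / 0.06251 = 14

L/D = 14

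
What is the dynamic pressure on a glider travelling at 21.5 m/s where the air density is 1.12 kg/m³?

q = 259 Pa

q = ½ρv² = ½ × 1.12 × 21.5² = 259 Pa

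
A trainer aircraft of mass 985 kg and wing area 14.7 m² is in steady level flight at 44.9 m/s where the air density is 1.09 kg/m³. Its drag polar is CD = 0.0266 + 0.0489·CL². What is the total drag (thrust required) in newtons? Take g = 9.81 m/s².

In steady level flight, lift balances weight: W = mg = 985 × 9.81 = 9662.9 N.
Dynamic pressure q = 0.5 × 1.09 × 44.9² = 1099 Pa.
CL = W/(q·S) = 9662.9 / (1099 × 14.7) = 0.5983.
CD = 0.0266 + 0.0489 × 0.5983² = 0.0441.
D = q·S·CD = 1099 × 14.7 × 0.0441 = 712.3 N

D = 712 N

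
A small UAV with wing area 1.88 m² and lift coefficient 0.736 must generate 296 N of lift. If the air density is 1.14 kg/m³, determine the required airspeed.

v = 19.4 m/s

L = ½ρv²S·CL ⇒ v = √(2L/(ρ·S·CL))
v = √(2 × 296 / (1.14 × 1.88 × 0.736)) = √375.3 = 19.4 m/s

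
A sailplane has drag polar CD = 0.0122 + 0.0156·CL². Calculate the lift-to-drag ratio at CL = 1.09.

CD = 0.0122 + 0.0156 × 1.09² = 0.03073
L/D = CL/CD = 1.09 / 0.03073 = 35.5

L/D = 35.5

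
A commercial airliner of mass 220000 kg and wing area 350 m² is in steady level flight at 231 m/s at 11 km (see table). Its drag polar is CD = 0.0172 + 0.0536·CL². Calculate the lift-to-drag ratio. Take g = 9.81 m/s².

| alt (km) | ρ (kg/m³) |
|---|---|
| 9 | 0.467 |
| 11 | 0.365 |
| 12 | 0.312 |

At 11 km, from the table: ρ = 0.365 kg/m³.
Level flight ⇒ L = W = m·g = 220000 × 9.81 = 2.1582×10^6 N.
q = ½ρv² = ½ × 0.365 × 231² = 9738 Pa.
Required CL = L/(qS) = 2.1582×10^6/(9738·350) = 0.6332.
CD = 0.0172 + 0.0536 × 0.6332² = 0.03869.
L/D = CL/CD = 0.6332 / 0.03869 = 16.4

L/D = 16.4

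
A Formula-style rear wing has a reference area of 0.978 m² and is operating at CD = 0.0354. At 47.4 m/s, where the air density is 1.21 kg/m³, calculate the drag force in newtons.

D = ½ρv²S·CD = ½ × 1.21 × 47.4² × 0.978 × 0.0354 = 47.1 N

D = 47.1 N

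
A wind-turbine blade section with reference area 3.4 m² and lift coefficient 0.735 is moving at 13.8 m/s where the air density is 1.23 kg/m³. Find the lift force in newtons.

Dynamic pressure q = ½ρv² = ½ × 1.23 × 13.8² = 117.1 Pa.
L = q·S·CL = 117.1 × 3.4 × 0.735 = 293 N

L = 293 N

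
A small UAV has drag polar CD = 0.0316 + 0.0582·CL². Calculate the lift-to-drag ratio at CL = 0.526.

CD = 0.0316 + 0.0582 × 0.526² = 0.0477
L/D = CL/CD = 0.526 / 0.0477 = 11

L/D = 11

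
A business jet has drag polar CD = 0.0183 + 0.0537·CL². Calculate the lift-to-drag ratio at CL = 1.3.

CD = 0.0183 + 0.0537 × 1.3² = 0.1091
L/D = CL/CD = 1.3 / 0.1091 = 11.9

L/D = 11.9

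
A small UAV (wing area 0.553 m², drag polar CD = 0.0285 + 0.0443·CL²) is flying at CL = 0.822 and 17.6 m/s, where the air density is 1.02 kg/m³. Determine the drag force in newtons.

CD = 0.0285 + 0.0443 × 0.822² = 0.05843
D = ½ρv²S·CD = ½ × 1.02 × 17.6² × 0.553 × 0.05843 = 5.1 N

D = 5.1 N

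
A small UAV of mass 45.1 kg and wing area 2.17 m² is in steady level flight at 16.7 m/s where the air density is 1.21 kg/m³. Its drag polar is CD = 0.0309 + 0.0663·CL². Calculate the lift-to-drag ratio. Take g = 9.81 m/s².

Level flight ⇒ L = W = m·g = 45.1 × 9.81 = 442.43 N.
Dynamic pressure q = 0.5 × 1.21 × 16.7² = 168.7 Pa.
CL = 2W/(ρv²S) = 2×442.43/(1.21×16.7²×2.17) = 1.208.
CD = 0.0309 + 0.0663 × 1.208² = 0.1277.
L/D = CL/CD = 1.208 / 0.1277 = 9.46

L/D = 9.46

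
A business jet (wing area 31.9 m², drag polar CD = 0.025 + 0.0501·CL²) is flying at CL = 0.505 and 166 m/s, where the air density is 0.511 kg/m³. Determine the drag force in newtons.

CD = 0.025 + 0.0501 × 0.505² = 0.03778
D = ½ρv²S·CD = ½ × 0.511 × 166² × 31.9 × 0.03778 = 8480 N

D = 8480 N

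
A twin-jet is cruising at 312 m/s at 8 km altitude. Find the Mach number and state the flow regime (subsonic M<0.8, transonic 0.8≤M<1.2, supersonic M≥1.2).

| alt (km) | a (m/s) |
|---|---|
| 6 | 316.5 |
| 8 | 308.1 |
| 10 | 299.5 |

At 8 km, from the table: a = 308.1 m/s.
M = v/a = 312 / 308.1 = 1.01
M = 1.01 → transonic.

M = 1.01 (transonic)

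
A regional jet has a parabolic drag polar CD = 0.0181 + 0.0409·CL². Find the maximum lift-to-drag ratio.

(L/D)max = 18.4

For CD = CD0 + K·CL², (L/D)max occurs at CL* = √(CD0/K) and equals 1/(2√(K·CD0)).
(L/D)max = 1/(2√(0.0409 × 0.0181)) = 1/(2 × 0.02721) = 18.4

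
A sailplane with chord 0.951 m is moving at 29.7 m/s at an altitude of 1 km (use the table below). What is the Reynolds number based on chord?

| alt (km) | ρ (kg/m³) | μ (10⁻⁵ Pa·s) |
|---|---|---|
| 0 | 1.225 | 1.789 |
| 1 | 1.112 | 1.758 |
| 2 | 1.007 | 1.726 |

At 1 km, from the table: ρ = 1.112 kg/m³, μ = 1.758×10⁻⁵ Pa·s.
Re = ρ·v·c/μ = 1.112 × 29.7 × 0.951 / (1.758×10⁻⁵) = 1.79×10^6

Re = 1.79×10^6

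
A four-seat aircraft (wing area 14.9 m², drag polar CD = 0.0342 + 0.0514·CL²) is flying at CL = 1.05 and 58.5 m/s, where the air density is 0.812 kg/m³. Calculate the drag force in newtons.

CD = 0.0342 + 0.0514 × 1.05² = 0.09087
D = ½ρv²S·CD = ½ × 0.812 × 58.5² × 14.9 × 0.09087 = 1880 N

D = 1880 N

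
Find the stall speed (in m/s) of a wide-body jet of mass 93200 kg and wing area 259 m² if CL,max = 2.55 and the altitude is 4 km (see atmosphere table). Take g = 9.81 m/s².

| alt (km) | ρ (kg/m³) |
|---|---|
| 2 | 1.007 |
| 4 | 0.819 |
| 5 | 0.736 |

V_stall = 58.1 m/s

At 4 km, from the table: ρ = 0.819 kg/m³.
At stall, lift equals weight: L = W = m·g = 93200 × 9.81 = 9.143×10^5 N.
V_stall = √(2W/(ρ·S·CL,max)) = √(2 × 9.143×10^5 / (0.819 × 259 × 2.55))
V_stall = √3381 = 58.1 m/s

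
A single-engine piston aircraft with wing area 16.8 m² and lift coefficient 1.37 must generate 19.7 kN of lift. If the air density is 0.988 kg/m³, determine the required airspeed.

L = ½ρv²S·CL ⇒ v = √(2L/(ρ·S·CL))
v = √(2 × 19700 / (0.988 × 16.8 × 1.37)) = √1733 = 41.6 m/s

v = 41.6 m/s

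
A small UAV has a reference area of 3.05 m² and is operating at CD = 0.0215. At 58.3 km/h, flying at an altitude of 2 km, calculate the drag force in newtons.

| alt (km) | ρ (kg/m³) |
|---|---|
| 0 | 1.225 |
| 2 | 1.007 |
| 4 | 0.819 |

D = 8.66 N

At 2 km, from the table: ρ = 1.007 kg/m³.
Convert speed: v = 58.3 km/h ÷ 3.6 = 16.19 m/s.
Dynamic pressure q = ½ρv² = ½ × 1.007 × 16.19² = 132 Pa.
D = q·S·CD = 132 × 3.05 × 0.0215 = 8.66 N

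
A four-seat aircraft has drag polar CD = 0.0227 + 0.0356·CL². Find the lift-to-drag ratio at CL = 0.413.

CD = 0.0227 + 0.0356 × 0.413² = 0.02877
L/D = CL/CD = 0.413 / 0.02877 = 14.4

L/D = 14.4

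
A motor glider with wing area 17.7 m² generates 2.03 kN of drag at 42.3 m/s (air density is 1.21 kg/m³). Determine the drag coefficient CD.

From D = ½ρv²S·CD, rearranging gives CD = 2D/(ρv²S).
CD = 2 × 2030 / (1.21 × 42.3² × 17.7) = 0.106

CD = 0.106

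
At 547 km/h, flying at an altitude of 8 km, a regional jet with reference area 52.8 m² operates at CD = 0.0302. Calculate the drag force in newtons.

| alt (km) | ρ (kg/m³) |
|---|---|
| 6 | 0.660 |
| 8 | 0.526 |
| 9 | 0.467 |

At 8 km, from the table: ρ = 0.526 kg/m³.
Convert speed: v = 547 km/h ÷ 3.6 = 151.9 m/s.
Dynamic pressure q = ½ρv² = ½ × 0.526 × 151.9² = 6072 Pa.
D = q·S·CD = 6072 × 52.8 × 0.0302 = 9680 N ≈ 9.68 kN

D = 9680 N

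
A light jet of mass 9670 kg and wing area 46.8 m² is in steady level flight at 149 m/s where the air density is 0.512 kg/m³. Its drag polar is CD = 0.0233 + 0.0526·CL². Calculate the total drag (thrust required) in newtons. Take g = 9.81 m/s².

D = 7980 N

In steady level flight, lift balances weight: W = mg = 9670 × 9.81 = 94863 N.
q = ½ρv² = ½ × 0.512 × 149² = 5683 Pa.
CL = W/(q·S) = 94863 / (5683 × 46.8) = 0.3566.
CD = 0.0233 + 0.0526 × 0.3566² = 0.02999.
D = q·S·CD = 5683 × 46.8 × 0.02999 = 7977 N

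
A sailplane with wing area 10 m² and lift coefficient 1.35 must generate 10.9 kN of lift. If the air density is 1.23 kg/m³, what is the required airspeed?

L = ½ρv²S·CL ⇒ v = √(2L/(ρ·S·CL))
v = √(2 × 10900 / (1.23 × 10 × 1.35)) = √1313 = 36.2 m/s

v = 36.2 m/s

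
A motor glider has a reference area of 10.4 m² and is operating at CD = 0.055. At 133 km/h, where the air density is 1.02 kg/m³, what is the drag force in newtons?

Convert speed: v = 133 km/h ÷ 3.6 = 36.94 m/s.
Dynamic pressure q = ½ρv² = ½ × 1.02 × 36.94² = 696.1 Pa.
D = q·S·CD = 696.1 × 10.4 × 0.055 = 398 N

D = 398 N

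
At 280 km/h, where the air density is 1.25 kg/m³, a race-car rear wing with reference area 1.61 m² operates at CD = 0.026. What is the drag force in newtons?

Convert speed: v = 280 km/h ÷ 3.6 = 77.78 m/s.
Dynamic pressure q = ½ρv² = ½ × 1.25 × 77.78² = 3781 Pa.
D = q·S·CD = 3781 × 1.61 × 0.026 = 158 N

D = 158 N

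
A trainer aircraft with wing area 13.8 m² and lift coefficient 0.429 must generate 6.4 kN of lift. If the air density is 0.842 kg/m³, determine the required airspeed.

L = ½ρv²S·CL ⇒ v = √(2L/(ρ·S·CL))
v = √(2 × 6400 / (0.842 × 13.8 × 0.429)) = √2568 = 50.7 m/s

v = 50.7 m/s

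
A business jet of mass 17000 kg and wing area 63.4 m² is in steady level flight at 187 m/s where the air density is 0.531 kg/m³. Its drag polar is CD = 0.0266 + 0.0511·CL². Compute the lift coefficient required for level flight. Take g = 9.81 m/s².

Weight W = mg = 17000 × 9.81 = 1.6677×10^5 N; in level flight L = W.
q = ½ρv² = ½ × 0.531 × 187² = 9284 Pa.
Required CL = L/(qS) = 1.6677×10^5/(9284·63.4) = 0.2833.

CL = 0.283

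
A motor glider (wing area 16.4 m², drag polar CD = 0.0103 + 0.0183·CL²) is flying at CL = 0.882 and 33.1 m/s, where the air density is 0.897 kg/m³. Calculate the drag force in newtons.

D = 198 N

CD = 0.0103 + 0.0183 × 0.882² = 0.02454
D = ½ρv²S·CD = ½ × 0.897 × 33.1² × 16.4 × 0.02454 = 198 N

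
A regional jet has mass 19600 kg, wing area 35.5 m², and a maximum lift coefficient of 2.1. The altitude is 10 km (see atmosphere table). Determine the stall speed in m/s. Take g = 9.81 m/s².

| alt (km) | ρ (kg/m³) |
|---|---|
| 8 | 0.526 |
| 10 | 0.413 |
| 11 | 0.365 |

V_stall = 112 m/s

At 10 km, from the table: ρ = 0.413 kg/m³.
Stall occurs when L = W at CL,max. W = mg = 19600 × 9.81 = 1.923×10^5 N.
From L = ½ρV²S·CL,max = W: V_stall = √(2W/(ρSCL,max)) = √(2·1.923×10^5/(0.413·35.5·2.1))
V_stall = √12490 = 112 m/s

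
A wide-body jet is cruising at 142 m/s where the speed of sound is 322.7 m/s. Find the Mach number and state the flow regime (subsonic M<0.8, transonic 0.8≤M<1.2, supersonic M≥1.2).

M = v/a = 142 / 322.7 = 0.44
M = 0.44 → subsonic.

M = 0.44 (subsonic)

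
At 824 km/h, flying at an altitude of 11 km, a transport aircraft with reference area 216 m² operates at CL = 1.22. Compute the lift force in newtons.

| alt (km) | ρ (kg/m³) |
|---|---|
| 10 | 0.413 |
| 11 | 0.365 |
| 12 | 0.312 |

L = 2.52×10^6 N

At 11 km, from the table: ρ = 0.365 kg/m³.
Convert speed: v = 824 km/h ÷ 3.6 = 228.9 m/s.
Dynamic pressure q = ½ρv² = ½ × 0.365 × 228.9² = 9561 Pa.
L = q·S·CL = 9561 × 216 × 1.22 = 2.52×10^6 N ≈ 2520 kN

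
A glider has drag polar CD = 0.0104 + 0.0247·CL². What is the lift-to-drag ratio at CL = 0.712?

L/D = 31.1

CD = 0.0104 + 0.0247 × 0.712² = 0.02292
L/D = CL/CD = 0.712 / 0.02292 = 31.1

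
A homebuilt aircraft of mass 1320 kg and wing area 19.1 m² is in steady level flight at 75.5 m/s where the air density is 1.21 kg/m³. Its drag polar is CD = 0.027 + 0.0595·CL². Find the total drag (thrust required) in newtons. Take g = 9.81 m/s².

Weight W = mg = 1320 × 9.81 = 12949 N; in level flight L = W.
q = ½ρv² = ½ × 1.21 × 75.5² = 3449 Pa.
CL = W/(q·S) = 12949 / (3449 × 19.1) = 0.1966.
CD = 0.027 + 0.0595 × 0.1966² = 0.0293.
D = q·S·CD = 3449 × 19.1 × 0.0293 = 1930 N

D = 1930 N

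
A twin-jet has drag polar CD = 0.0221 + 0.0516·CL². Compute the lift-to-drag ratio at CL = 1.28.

CD = 0.0221 + 0.0516 × 1.28² = 0.1066
L/D = CL/CD = 1.28 / 0.1066 = 12

L/D = 12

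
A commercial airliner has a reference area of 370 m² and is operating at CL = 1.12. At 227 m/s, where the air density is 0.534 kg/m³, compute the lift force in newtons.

Dynamic pressure q = ½ρv² = ½ × 0.534 × 227² = 13760 Pa.
L = q·S·CL = 13760 × 370 × 1.12 = 5.7×10^6 N ≈ 5700 kN

L = 5.7×10^6 N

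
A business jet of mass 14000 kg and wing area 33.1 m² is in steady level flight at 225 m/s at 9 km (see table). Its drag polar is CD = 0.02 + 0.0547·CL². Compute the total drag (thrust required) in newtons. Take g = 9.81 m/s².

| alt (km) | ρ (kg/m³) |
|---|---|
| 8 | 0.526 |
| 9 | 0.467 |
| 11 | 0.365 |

At 9 km, from the table: ρ = 0.467 kg/m³.
Level flight ⇒ L = W = m·g = 14000 × 9.81 = 1.3734×10^5 N.
q = ½ρv² = ½ × 0.467 × 225² = 11820 Pa.
CL = W/(q·S) = 1.3734×10^5 / (11820 × 33.1) = 0.351.
CD = 0.02 + 0.0547 × 0.351² = 0.02674.
D = q·S·CD = 11820 × 33.1 × 0.02674 = 10460 N

D = 10500 N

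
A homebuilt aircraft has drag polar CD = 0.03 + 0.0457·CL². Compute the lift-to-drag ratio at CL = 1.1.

L/D = 12.9

CD = 0.03 + 0.0457 × 1.1² = 0.0853
L/D = CL/CD = 1.1 / 0.0853 = 12.9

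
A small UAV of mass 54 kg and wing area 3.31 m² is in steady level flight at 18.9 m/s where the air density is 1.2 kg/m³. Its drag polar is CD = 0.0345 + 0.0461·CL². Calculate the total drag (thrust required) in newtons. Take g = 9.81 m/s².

In steady level flight, lift balances weight: W = mg = 54 × 9.81 = 529.74 N.
q = ½ρv² = ½ × 1.2 × 18.9² = 214.3 Pa.
CL = W/(q·S) = 529.74 / (214.3 × 3.31) = 0.7467.
CD = 0.0345 + 0.0461 × 0.7467² = 0.06021.
D = q·S·CD = 214.3 × 3.31 × 0.06021 = 42.71 N

D = 42.7 N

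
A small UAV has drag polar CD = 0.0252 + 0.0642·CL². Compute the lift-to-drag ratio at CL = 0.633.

L/D = 12.4

CD = 0.0252 + 0.0642 × 0.633² = 0.05092
L/D = CL/CD = 0.633 / 0.05092 = 12.4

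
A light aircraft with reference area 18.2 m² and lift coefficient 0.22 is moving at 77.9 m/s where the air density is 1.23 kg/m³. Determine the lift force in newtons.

L = ½ρv²S·CL = ½ × 1.23 × 77.9² × 18.2 × 0.22 = 14900 N ≈ 14.9 kN

L = 14900 N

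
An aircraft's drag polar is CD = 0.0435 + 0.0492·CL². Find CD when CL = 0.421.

CD = 0.0522

CD = 0.0435 + 0.0492 × 0.421² = 0.0435 + 0.00872 = 0.0522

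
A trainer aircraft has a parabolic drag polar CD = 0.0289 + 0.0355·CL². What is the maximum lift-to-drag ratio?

For CD = CD0 + K·CL², (L/D)max occurs at CL* = √(CD0/K) and equals 1/(2√(K·CD0)).
(L/D)max = 1/(2√(0.0355 × 0.0289)) = 1/(2 × 0.03203) = 15.6

(L/D)max = 15.6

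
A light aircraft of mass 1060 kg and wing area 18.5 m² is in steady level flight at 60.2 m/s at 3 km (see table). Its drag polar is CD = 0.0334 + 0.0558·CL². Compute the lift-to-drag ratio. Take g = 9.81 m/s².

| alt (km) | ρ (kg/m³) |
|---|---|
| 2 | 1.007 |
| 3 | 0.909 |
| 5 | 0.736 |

At 3 km, from the table: ρ = 0.909 kg/m³.
In steady level flight, lift balances weight: W = mg = 1060 × 9.81 = 10399 N.
Dynamic pressure q = 0.5 × 0.909 × 60.2² = 1647 Pa.
CL = 2W/(ρv²S) = 2×10399/(0.909×60.2²×18.5) = 0.3413.
CD = 0.0334 + 0.0558 × 0.3413² = 0.0399.
L/D = CL/CD = 0.3413 / 0.0399 = 8.55

L/D = 8.55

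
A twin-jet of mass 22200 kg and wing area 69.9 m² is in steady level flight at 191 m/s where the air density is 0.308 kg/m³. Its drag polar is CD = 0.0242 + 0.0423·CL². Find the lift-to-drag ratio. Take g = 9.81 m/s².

Weight W = mg = 22200 × 9.81 = 2.1778×10^5 N; in level flight L = W.
Dynamic pressure q = 0.5 × 0.308 × 191² = 5618 Pa.
Required CL = L/(qS) = 2.1778×10^5/(5618·69.9) = 0.5546.
CD = 0.0242 + 0.0423 × 0.5546² = 0.03721.
L/D = CL/CD = 0.5546 / 0.03721 = 14.9

L/D = 14.9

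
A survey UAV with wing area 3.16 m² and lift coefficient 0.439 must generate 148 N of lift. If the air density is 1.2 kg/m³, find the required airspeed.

v = 13.3 m/s

L = ½ρv²S·CL ⇒ v = √(2L/(ρ·S·CL))
v = √(2 × 148 / (1.2 × 3.16 × 0.439)) = √177.8 = 13.3 m/s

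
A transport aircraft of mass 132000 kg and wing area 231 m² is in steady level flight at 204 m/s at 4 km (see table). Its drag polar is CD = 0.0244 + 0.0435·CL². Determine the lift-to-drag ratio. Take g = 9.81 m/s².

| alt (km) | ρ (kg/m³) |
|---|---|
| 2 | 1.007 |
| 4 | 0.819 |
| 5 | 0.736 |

L/D = 11.3

At 4 km, from the table: ρ = 0.819 kg/m³.
In steady level flight, lift balances weight: W = mg = 132000 × 9.81 = 1.2949×10^6 N.
Dynamic pressure q = 0.5 × 0.819 × 204² = 17040 Pa.
CL = 2W/(ρv²S) = 2×1.2949×10^6/(0.819×204²×231) = 0.3289.
CD = 0.0244 + 0.0435 × 0.3289² = 0.02911.
L/D = CL/CD = 0.3289 / 0.02911 = 11.3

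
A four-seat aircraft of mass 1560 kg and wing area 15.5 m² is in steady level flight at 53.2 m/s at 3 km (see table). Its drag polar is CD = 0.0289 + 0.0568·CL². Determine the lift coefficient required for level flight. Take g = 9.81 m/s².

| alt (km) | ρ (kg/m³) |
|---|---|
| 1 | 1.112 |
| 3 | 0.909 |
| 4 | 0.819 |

CL = 0.768

At 3 km, from the table: ρ = 0.909 kg/m³.
Weight W = mg = 1560 × 9.81 = 15304 N; in level flight L = W.
q = ½ρv² = ½ × 0.909 × 53.2² = 1286 Pa.
CL = W/(q·S) = 15304 / (1286 × 15.5) = 0.7675.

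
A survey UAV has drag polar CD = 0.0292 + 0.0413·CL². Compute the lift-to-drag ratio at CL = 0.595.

L/D = 13.6

CD = 0.0292 + 0.0413 × 0.595² = 0.04382
L/D = CL/CD = 0.595 / 0.04382 = 13.6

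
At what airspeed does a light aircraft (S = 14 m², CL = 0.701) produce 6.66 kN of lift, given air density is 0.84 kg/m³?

L = ½ρv²S·CL ⇒ v = √(2L/(ρ·S·CL))
v = √(2 × 6660 / (0.84 × 14 × 0.701)) = √1616 = 40.2 m/s

v = 40.2 m/s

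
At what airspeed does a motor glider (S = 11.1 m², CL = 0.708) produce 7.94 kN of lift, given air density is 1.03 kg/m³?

v = 44.3 m/s

L = ½ρv²S·CL ⇒ v = √(2L/(ρ·S·CL))
v = √(2 × 7940 / (1.03 × 11.1 × 0.708)) = √1962 = 44.3 m/s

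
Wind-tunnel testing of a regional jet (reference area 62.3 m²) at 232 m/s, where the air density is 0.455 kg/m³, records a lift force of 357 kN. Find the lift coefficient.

CL = 0.468

From L = ½ρv²S·CL, rearranging gives CL = 2L/(ρv²S).
CL = 2 × 3.57×10^5 / (0.455 × 232² × 62.3) = 0.468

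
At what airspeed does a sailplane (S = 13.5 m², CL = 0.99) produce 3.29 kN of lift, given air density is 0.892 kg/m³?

v = 23.5 m/s

L = ½ρv²S·CL ⇒ v = √(2L/(ρ·S·CL))
v = √(2 × 3290 / (0.892 × 13.5 × 0.99)) = √551.9 = 23.5 m/s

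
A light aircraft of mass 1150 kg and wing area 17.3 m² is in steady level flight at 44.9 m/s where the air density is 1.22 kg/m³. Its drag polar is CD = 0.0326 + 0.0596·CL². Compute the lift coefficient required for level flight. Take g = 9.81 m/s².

Level flight ⇒ L = W = m·g = 1150 × 9.81 = 11282 N.
q = ½ρv² = ½ × 1.22 × 44.9² = 1230 Pa.
Required CL = L/(qS) = 11282/(1230·17.3) = 0.5303.

CL = 0.53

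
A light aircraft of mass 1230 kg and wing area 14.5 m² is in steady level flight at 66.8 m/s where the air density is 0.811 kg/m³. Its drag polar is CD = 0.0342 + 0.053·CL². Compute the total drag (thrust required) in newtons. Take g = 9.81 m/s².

Weight W = mg = 1230 × 9.81 = 12066 N; in level flight L = W.
q = ½ρv² = ½ × 0.811 × 66.8² = 1809 Pa.
CL = 2W/(ρv²S) = 2×12066/(0.811×66.8²×14.5) = 0.4599.
CD = 0.0342 + 0.053 × 0.4599² = 0.04541.
D = q·S·CD = 1809 × 14.5 × 0.04541 = 1191 N

D = 1190 N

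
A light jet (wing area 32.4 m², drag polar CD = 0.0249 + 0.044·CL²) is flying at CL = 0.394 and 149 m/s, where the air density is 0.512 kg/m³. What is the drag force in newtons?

D = 5840 N

CD = 0.0249 + 0.044 × 0.394² = 0.03173
D = ½ρv²S·CD = ½ × 0.512 × 149² × 32.4 × 0.03173 = 5840 N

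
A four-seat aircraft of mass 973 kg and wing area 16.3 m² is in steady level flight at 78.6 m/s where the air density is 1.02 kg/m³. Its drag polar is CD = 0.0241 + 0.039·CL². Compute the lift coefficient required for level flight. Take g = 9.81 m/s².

In steady level flight, lift balances weight: W = mg = 973 × 9.81 = 9545.1 N.
q = ½ρv² = ½ × 1.02 × 78.6² = 3151 Pa.
CL = 2W/(ρv²S) = 2×9545.1/(1.02×78.6²×16.3) = 0.1859.

CL = 0.186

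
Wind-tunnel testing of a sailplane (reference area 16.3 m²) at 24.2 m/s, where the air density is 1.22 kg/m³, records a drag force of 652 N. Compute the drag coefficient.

From D = ½ρv²S·CD, rearranging gives CD = 2D/(ρv²S).
CD = 2 × 652 / (1.22 × 24.2² × 16.3) = 0.112

CD = 0.112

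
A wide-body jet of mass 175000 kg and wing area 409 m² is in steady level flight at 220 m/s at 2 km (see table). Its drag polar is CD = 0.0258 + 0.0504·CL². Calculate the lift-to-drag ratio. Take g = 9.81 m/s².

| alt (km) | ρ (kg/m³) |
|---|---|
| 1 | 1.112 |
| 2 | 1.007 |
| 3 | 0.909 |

At 2 km, from the table: ρ = 1.007 kg/m³.
Weight W = mg = 175000 × 9.81 = 1.7168×10^6 N; in level flight L = W.
q = ½ρv² = ½ × 1.007 × 220² = 24370 Pa.
CL = W/(q·S) = 1.7168×10^6 / (24370 × 409) = 0.1722.
CD = 0.0258 + 0.0504 × 0.1722² = 0.0273.
L/D = CL/CD = 0.1722 / 0.0273 = 6.31

L/D = 6.31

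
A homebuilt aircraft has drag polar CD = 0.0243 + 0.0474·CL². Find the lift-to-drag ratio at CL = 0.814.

CD = 0.0243 + 0.0474 × 0.814² = 0.05571
L/D = CL/CD = 0.814 / 0.05571 = 14.6

L/D = 14.6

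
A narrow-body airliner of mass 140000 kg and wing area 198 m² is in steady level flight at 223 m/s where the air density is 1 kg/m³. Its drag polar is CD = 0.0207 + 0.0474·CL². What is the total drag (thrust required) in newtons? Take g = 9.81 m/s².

D = 1.2×10^5 N

Weight W = mg = 140000 × 9.81 = 1.3734×10^6 N; in level flight L = W.
Dynamic pressure q = 0.5 × 1 × 223² = 24860 Pa.
Required CL = L/(qS) = 1.3734×10^6/(24860·198) = 0.279.
CD = 0.0207 + 0.0474 × 0.279² = 0.02439.
D = q·S·CD = 24860 × 198 × 0.02439 = 1.201×10^5 N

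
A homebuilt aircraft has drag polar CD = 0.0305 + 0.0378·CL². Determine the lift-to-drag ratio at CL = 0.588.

L/D = 13.5

CD = 0.0305 + 0.0378 × 0.588² = 0.04357
L/D = CL/CD = 0.588 / 0.04357 = 13.5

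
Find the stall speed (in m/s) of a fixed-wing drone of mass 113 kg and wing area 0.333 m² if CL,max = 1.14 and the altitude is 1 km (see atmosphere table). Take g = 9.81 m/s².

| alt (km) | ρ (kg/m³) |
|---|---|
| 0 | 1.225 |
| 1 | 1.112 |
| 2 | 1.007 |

V_stall = 72.5 m/s

At 1 km, from the table: ρ = 1.112 kg/m³.
At stall, lift equals weight: L = W = m·g = 113 × 9.81 = 1109 N.
From L = ½ρV²S·CL,max = W: V_stall = √(2W/(ρSCL,max)) = √(2·1109/(1.112·0.333·1.14))
V_stall = √5252 = 72.5 m/s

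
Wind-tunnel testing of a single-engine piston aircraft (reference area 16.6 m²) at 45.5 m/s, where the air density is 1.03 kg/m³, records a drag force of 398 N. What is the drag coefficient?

From D = ½ρv²S·CD, rearranging gives CD = 2D/(ρv²S).
CD = 2 × 398 / (1.03 × 45.5² × 16.6) = 0.0225

CD = 0.0225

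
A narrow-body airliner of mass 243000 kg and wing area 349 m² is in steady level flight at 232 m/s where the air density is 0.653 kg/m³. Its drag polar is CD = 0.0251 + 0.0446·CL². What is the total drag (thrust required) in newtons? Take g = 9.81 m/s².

Weight W = mg = 243000 × 9.81 = 2.3838×10^6 N; in level flight L = W.
Dynamic pressure q = 0.5 × 0.653 × 232² = 17570 Pa.
Required CL = L/(qS) = 2.3838×10^6/(17570·349) = 0.3887.
CD = 0.0251 + 0.0446 × 0.3887² = 0.03184.
D = q·S·CD = 17570 × 349 × 0.03184 = 1.953×10^5 N

D = 1.95×10^5 N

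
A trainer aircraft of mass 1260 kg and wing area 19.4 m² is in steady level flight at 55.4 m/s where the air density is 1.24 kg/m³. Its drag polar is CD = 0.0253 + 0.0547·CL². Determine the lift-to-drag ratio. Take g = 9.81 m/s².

L/D = 10.7

Level flight ⇒ L = W = m·g = 1260 × 9.81 = 12361 N.
Dynamic pressure q = 0.5 × 1.24 × 55.4² = 1903 Pa.
CL = W/(q·S) = 12361 / (1903 × 19.4) = 0.3348.
CD = 0.0253 + 0.0547 × 0.3348² = 0.03143.
L/D = CL/CD = 0.3348 / 0.03143 = 10.7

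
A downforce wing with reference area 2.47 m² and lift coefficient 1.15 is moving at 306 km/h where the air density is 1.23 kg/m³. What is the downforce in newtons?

L = 12600 N

Convert speed: v = 306 km/h ÷ 3.6 = 85 m/s.
L = ½ρv²S·CL = ½ × 1.23 × 85² × 2.47 × 1.15 = 12600 N ≈ 12.6 kN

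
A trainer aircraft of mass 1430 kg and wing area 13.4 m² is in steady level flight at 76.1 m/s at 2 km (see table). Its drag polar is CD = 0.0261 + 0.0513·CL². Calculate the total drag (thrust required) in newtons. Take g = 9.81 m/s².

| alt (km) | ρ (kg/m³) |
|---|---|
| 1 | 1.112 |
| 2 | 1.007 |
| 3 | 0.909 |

D = 1280 N

At 2 km, from the table: ρ = 1.007 kg/m³.
In steady level flight, lift balances weight: W = mg = 1430 × 9.81 = 14028 N.
Dynamic pressure q = 0.5 × 1.007 × 76.1² = 2916 Pa.
Required CL = L/(qS) = 14028/(2916·13.4) = 0.359.
CD = 0.0261 + 0.0513 × 0.359² = 0.03271.
D = q·S·CD = 2916 × 13.4 × 0.03271 = 1278 N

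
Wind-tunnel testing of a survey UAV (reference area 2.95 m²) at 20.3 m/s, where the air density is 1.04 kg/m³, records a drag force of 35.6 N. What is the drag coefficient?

CD = 0.0563

From D = ½ρv²S·CD, rearranging gives CD = 2D/(ρv²S).
CD = 2 × 35.6 / (1.04 × 20.3² × 2.95) = 0.0563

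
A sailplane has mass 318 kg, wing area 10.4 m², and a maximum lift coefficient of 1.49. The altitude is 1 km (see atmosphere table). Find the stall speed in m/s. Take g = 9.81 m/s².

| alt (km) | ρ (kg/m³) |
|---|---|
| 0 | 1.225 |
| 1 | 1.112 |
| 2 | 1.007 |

At 1 km, from the table: ρ = 1.112 kg/m³.
At stall, lift equals weight: L = W = m·g = 318 × 9.81 = 3120 N.
From L = ½ρV²S·CL,max = W: V_stall = √(2W/(ρSCL,max)) = √(2·3120/(1.112·10.4·1.49))
V_stall = √362.1 = 19 m/s

V_stall = 19 m/s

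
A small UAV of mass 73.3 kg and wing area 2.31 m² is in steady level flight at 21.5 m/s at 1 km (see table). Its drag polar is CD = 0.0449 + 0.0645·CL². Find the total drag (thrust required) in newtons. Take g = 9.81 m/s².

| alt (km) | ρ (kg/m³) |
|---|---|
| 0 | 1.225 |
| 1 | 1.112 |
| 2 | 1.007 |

D = 82.8 N

At 1 km, from the table: ρ = 1.112 kg/m³.
Weight W = mg = 73.3 × 9.81 = 719.07 N; in level flight L = W.
q = ½ρv² = ½ × 1.112 × 21.5² = 257 Pa.
CL = W/(q·S) = 719.07 / (257 × 2.31) = 1.211.
CD = 0.0449 + 0.0645 × 1.211² = 0.1395.
D = q·S·CD = 257 × 2.31 × 0.1395 = 82.83 N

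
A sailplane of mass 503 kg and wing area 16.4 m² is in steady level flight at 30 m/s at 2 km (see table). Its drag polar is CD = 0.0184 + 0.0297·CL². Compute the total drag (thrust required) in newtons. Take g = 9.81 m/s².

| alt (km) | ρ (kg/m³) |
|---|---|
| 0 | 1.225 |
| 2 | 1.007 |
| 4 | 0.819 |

At 2 km, from the table: ρ = 1.007 kg/m³.
Level flight ⇒ L = W = m·g = 503 × 9.81 = 4934.4 N.
q = ½ρv² = ½ × 1.007 × 30² = 453.1 Pa.
Required CL = L/(qS) = 4934.4/(453.1·16.4) = 0.664.
CD = 0.0184 + 0.0297 × 0.664² = 0.03149.
D = q·S·CD = 453.1 × 16.4 × 0.03149 = 234 N

D = 234 N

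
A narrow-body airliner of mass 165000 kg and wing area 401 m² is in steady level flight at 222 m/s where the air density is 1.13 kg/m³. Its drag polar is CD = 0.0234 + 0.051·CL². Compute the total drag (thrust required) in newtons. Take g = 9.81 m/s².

D = 2.73×10^5 N

Weight W = mg = 165000 × 9.81 = 1.6186×10^6 N; in level flight L = W.
q = ½ρv² = ½ × 1.13 × 222² = 27850 Pa.
CL = 2W/(ρv²S) = 2×1.6186×10^6/(1.13×222²×401) = 0.145.
CD = 0.0234 + 0.051 × 0.145² = 0.02447.
D = q·S·CD = 27850 × 401 × 0.02447 = 2.733×10^5 N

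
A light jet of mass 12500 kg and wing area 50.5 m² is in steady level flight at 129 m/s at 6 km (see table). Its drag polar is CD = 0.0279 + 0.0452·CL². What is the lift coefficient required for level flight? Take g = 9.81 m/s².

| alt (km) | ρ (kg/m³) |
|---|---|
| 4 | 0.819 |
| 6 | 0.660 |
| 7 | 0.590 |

At 6 km, from the table: ρ = 0.660 kg/m³.
Level flight ⇒ L = W = m·g = 12500 × 9.81 = 1.2262×10^5 N.
Dynamic pressure q = 0.5 × 0.66 × 129² = 5492 Pa.
CL = 2W/(ρv²S) = 2×1.2262×10^5/(0.66×129²×50.5) = 0.4422.

CL = 0.442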